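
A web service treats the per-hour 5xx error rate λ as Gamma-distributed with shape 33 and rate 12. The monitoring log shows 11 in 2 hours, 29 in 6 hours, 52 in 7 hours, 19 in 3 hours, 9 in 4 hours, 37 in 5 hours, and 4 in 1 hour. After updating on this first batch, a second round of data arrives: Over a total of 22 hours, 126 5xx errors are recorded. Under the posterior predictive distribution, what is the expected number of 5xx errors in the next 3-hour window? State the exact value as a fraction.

480/31

Total count: 11 + 29 + 52 + 19 + 9 + 37 + 4 = 161.
Total exposure: 2 + 6 + 7 + 3 + 4 + 5 + 1 = 28 hours.
After the first batch: Gamma(33 + 161, 12 + 28) = Gamma(194, 40).
Total count 126 over total exposure 22 hours.
After the second batch: Gamma(194 + 126, 40 + 22) = Gamma(320, 62).
Predictive mean over a 3-hour window = T·E[λ|data] = 3·320/62 = 480/31.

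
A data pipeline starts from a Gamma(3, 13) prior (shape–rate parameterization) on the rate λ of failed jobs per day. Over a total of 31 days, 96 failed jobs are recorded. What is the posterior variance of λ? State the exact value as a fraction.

9/176

Total count 96 over total exposure 31 days.
Conjugate update: add total count to the shape and total exposure to the rate, giving Gamma(99, 44).
Posterior variance = α'/β'² = 99/1936 = 9/176.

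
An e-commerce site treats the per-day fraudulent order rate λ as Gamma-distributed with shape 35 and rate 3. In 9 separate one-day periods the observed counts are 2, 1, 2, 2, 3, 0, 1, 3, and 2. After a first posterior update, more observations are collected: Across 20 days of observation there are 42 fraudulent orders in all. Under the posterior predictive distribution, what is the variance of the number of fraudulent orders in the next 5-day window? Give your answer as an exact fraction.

Total count: 2 + 1 + 2 + 2 + 3 + 0 + 1 + 3 + 2 = 16.
Total exposure: 9 days.
After the first batch: Gamma(35 + 16, 3 + 9) = Gamma(51, 12).
Total count 42 over total exposure 20 days.
After the second batch: Gamma(51 + 42, 12 + 20) = Gamma(93, 32).
The posterior predictive for a window of length T is Negative Binomial with variance T·α'·(β'+T)/β'² = 5·93·37/1024 = 17205/1024.

17205/1024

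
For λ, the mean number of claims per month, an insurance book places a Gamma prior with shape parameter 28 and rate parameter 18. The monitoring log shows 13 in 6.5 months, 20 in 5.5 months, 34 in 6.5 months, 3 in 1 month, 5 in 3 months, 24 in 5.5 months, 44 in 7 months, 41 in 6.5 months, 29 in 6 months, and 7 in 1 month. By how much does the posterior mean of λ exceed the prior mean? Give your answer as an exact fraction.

Total count: 13 + 20 + 34 + 3 + 5 + 24 + 44 + 41 + 29 + 7 = 220.
Total exposure: 6.5 + 5.5 + 6.5 + 1 + 3 + 5.5 + 7 + 6.5 + 6 + 1 = 48.5 months.
Gamma(α, β) with Poisson data over total exposure Σt gives posterior Gamma(α+Σx, β+Σt) = Gamma(248, 133/2).
Posterior mean = 248/(133/2) = 496/133; prior mean = 28/18 = 14/9. Difference = 496/133 − 14/9 = 2602/1197.

2602/1197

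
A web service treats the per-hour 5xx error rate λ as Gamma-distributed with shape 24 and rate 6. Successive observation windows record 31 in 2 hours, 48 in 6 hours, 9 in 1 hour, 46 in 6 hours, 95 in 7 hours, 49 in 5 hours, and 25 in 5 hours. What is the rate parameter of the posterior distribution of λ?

38

Total count: 31 + 48 + 9 + 46 + 95 + 49 + 25 = 303.
Total exposure: 2 + 6 + 1 + 6 + 7 + 5 + 5 = 32 hours.
By Gamma–Poisson conjugacy, the posterior is Gamma(α + Σx, β + Σt) = Gamma(24 + 303, 6 + 32) = Gamma(327, 38).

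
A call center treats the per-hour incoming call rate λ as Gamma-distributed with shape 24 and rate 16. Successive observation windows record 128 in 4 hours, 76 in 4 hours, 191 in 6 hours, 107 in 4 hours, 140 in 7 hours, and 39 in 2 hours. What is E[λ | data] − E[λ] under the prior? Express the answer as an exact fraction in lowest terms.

Total count: 128 + 76 + 191 + 107 + 140 + 39 = 681.
Total exposure: 4 + 4 + 6 + 4 + 7 + 2 = 27 hours.
Conjugate update: add total count to the shape and total exposure to the rate, giving Gamma(705, 43).
Posterior mean = 705/43 = 705/43; prior mean = 24/16 = 3/2. Difference = 705/43 − 3/2 = 1281/86.

1281/86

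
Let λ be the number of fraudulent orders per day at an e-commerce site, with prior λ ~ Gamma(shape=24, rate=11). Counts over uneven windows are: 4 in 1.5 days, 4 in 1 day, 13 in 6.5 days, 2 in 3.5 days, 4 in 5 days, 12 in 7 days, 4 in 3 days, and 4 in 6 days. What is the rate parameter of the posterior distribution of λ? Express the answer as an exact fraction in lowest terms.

Total count: 4 + 4 + 13 + 2 + 4 + 12 + 4 + 4 = 47.
Total exposure: 1.5 + 1 + 6.5 + 3.5 + 5 + 7 + 3 + 6 = 33.5 days.
By Gamma–Poisson conjugacy, the posterior is Gamma(α + Σx, β + Σt) = Gamma(24 + 47, 11 + 33.5) = Gamma(71, 89/2).

89/2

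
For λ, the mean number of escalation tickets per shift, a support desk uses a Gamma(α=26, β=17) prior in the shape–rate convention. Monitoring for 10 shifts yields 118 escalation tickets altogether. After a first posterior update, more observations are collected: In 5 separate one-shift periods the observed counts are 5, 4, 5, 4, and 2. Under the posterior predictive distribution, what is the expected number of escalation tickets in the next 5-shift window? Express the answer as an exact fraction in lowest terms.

205/8

Total count 118 over total exposure 10 shifts.
After the first batch: Gamma(26 + 118, 17 + 10) = Gamma(144, 27).
Total count: 5 + 4 + 5 + 4 + 2 = 20.
Total exposure: 5 shifts.
After the second batch: Gamma(144 + 20, 27 + 5) = Gamma(164, 32).
Predictive mean over a 5-shift window = T·E[λ|data] = 5·164/32 = 205/8.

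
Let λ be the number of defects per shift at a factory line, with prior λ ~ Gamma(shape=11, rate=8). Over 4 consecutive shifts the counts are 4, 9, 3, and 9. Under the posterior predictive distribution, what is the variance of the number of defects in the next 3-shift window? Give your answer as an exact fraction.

Total count: 4 + 9 + 3 + 9 = 25.
Total exposure: 4 shifts.
Gamma(α, β) with Poisson data over total exposure Σt gives posterior Gamma(α+Σx, β+Σt) = Gamma(36, 12).
The posterior predictive for a window of length T is Negative Binomial with variance T·α'·(β'+T)/β'² = 3·36·15/144 = 45/4.

45/4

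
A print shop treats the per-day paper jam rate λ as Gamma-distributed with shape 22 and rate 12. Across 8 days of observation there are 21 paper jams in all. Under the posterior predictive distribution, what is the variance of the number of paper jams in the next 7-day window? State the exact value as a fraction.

8127/400

Total count 21 over total exposure 8 days.
The Gamma prior is conjugate for the Poisson rate, so λ | data ~ Gamma(22+21, 12+8) = Gamma(43, 20).
The posterior predictive for a window of length T is Negative Binomial with variance T·α'·(β'+T)/β'² = 7·43·27/400 = 8127/400.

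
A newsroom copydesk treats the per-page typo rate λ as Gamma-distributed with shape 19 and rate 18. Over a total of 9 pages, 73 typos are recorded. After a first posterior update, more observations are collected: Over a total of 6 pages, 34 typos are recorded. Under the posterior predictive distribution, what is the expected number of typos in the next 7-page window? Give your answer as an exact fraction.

294/11

Total count 73 over total exposure 9 pages.
After the first batch: Gamma(19 + 73, 18 + 9) = Gamma(92, 27).
Total count 34 over total exposure 6 pages.
After the second batch: Gamma(92 + 34, 27 + 6) = Gamma(126, 33).
Predictive mean over a 7-page window = T·E[λ|data] = 7·126/33 = 294/11.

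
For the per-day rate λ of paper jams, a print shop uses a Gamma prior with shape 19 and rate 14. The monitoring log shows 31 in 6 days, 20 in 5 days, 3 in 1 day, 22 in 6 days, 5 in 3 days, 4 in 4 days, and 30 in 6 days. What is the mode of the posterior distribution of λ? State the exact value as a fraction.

133/45

Total count: 31 + 20 + 3 + 22 + 5 + 4 + 30 = 115.
Total exposure: 6 + 5 + 1 + 6 + 3 + 4 + 6 = 31 days.
Conjugate update: add total count to the shape and total exposure to the rate, giving Gamma(134, 45).
Posterior mode = (α'−1)/β' = 133/45.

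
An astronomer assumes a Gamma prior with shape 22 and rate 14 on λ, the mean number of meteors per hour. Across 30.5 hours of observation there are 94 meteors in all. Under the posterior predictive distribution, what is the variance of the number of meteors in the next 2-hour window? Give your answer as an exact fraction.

Total count 94 over total exposure 30.5 hours.
Gamma(α, β) with Poisson data over total exposure Σt gives posterior Gamma(α+Σx, β+Σt) = Gamma(116, 89/2).
The posterior predictive for a window of length T is Negative Binomial with variance T·α'·(β'+T)/β'² = 2·116·(93/2)/(7921/4) = 43152/7921.

43152/7921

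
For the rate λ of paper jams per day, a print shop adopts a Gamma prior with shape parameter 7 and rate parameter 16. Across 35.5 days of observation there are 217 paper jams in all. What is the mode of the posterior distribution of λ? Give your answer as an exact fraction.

Total count 217 over total exposure 35.5 days.
Conjugate update: add total count to the shape and total exposure to the rate, giving Gamma(224, 103/2).
Posterior mode = (α'−1)/β' = 223/(103/2) = 446/103.

446/103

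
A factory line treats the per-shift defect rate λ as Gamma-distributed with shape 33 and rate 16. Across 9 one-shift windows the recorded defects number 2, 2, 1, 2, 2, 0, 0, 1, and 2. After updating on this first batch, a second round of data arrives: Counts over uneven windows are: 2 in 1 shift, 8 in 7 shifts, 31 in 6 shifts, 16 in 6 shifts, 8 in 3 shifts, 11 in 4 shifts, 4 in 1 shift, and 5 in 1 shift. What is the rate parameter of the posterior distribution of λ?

54

Total count: 2 + 2 + 1 + 2 + 2 + 0 + 0 + 1 + 2 = 12.
Total exposure: 9 shifts.
After the first batch: Gamma(33 + 12, 16 + 9) = Gamma(45, 25).
Total count: 2 + 8 + 31 + 16 + 8 + 11 + 4 + 5 = 85.
Total exposure: 1 + 7 + 6 + 6 + 3 + 4 + 1 + 1 = 29 shifts.
After the second batch: Gamma(45 + 85, 25 + 29) = Gamma(130, 54).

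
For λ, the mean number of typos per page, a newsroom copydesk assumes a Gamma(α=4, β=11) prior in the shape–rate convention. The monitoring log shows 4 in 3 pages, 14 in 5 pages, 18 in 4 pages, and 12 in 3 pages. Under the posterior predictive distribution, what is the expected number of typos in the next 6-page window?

Total count: 4 + 14 + 18 + 12 = 48.
Total exposure: 3 + 5 + 4 + 3 = 15 pages.
By Gamma–Poisson conjugacy, the posterior is Gamma(α + Σx, β + Σt) = Gamma(4 + 48, 11 + 15) = Gamma(52, 26).
Predictive mean over a 6-page window = T·E[λ|data] = 6·52/26 = 12.

12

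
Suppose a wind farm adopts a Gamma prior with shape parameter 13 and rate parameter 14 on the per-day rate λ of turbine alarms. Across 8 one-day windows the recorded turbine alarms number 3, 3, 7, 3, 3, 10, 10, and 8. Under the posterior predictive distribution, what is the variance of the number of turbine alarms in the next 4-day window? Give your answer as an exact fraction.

Total count: 3 + 3 + 7 + 3 + 3 + 10 + 10 + 8 = 47.
Total exposure: 8 days.
Gamma(α, β) with Poisson data over total exposure Σt gives posterior Gamma(α+Σx, β+Σt) = Gamma(60, 22).
The posterior predictive for a window of length T is Negative Binomial with variance T·α'·(β'+T)/β'² = 4·60·26/484 = 1560/121.

1560/121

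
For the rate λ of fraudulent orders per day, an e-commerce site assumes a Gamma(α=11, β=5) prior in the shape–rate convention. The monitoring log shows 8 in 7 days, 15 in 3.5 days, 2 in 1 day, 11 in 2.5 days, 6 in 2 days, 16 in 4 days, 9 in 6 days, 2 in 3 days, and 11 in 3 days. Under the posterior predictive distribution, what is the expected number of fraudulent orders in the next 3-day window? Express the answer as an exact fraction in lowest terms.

Total count: 8 + 15 + 2 + 11 + 6 + 16 + 9 + 2 + 11 = 80.
Total exposure: 7 + 3.5 + 1 + 2.5 + 2 + 4 + 6 + 3 + 3 = 32 days.
The Gamma prior is conjugate for the Poisson rate, so λ | data ~ Gamma(11+80, 5+32) = Gamma(91, 37).
Predictive mean over a 3-day window = T·E[λ|data] = 3·91/37 = 273/37.

273/37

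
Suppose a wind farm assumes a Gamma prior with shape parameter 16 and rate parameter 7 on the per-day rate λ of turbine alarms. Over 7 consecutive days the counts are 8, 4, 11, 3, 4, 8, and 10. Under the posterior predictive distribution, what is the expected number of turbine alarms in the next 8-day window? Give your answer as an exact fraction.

256/7

Total count: 8 + 4 + 11 + 3 + 4 + 8 + 10 = 48.
Total exposure: 7 days.
Gamma(α, β) with Poisson data over total exposure Σt gives posterior Gamma(α+Σx, β+Σt) = Gamma(64, 14).
Predictive mean over an 8-day window = T·E[λ|data] = 8·64/14 = 256/7.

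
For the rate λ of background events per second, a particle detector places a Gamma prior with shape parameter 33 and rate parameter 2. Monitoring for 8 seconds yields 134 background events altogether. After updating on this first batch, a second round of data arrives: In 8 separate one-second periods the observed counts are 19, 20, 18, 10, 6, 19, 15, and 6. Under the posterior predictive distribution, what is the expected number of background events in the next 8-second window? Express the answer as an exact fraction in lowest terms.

Total count 134 over total exposure 8 seconds.
After the first batch: Gamma(33 + 134, 2 + 8) = Gamma(167, 10).
Total count: 19 + 20 + 18 + 10 + 6 + 19 + 15 + 6 = 113.
Total exposure: 8 seconds.
After the second batch: Gamma(167 + 113, 10 + 8) = Gamma(280, 18).
Predictive mean over an 8-second window = T·E[λ|data] = 8·280/18 = 1120/9.

1120/9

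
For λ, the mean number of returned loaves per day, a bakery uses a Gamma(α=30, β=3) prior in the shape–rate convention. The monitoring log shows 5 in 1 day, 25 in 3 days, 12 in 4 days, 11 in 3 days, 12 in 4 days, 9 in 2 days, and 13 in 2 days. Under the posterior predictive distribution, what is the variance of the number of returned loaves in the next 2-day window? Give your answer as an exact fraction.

Total count: 5 + 25 + 12 + 11 + 12 + 9 + 13 = 87.
Total exposure: 1 + 3 + 4 + 3 + 4 + 2 + 2 = 19 days.
By Gamma–Poisson conjugacy, the posterior is Gamma(α + Σx, β + Σt) = Gamma(30 + 87, 3 + 19) = Gamma(117, 22).
The posterior predictive for a window of length T is Negative Binomial with variance T·α'·(β'+T)/β'² = 2·117·24/484 = 1404/121.

1404/121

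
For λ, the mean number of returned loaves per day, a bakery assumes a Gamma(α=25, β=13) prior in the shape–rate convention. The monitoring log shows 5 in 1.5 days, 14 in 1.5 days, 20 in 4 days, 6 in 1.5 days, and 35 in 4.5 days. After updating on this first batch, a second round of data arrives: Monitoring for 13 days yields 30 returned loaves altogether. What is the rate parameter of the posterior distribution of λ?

39

Total count: 5 + 14 + 20 + 6 + 35 = 80.
Total exposure: 1.5 + 1.5 + 4 + 1.5 + 4.5 = 13 days.
After the first batch: Gamma(25 + 80, 13 + 13) = Gamma(105, 26).
Total count 30 over total exposure 13 days.
After the second batch: Gamma(105 + 30, 26 + 13) = Gamma(135, 39).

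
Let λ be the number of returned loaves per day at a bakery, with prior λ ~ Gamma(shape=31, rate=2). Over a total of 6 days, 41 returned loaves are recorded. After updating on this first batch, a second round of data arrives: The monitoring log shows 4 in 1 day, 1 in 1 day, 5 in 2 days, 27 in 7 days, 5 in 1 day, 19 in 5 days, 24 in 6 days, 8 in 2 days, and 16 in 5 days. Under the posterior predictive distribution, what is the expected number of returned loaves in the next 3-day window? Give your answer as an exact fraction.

543/38

Total count 41 over total exposure 6 days.
After the first batch: Gamma(31 + 41, 2 + 6) = Gamma(72, 8).
Total count: 4 + 1 + 5 + 27 + 5 + 19 + 24 + 8 + 16 = 109.
Total exposure: 1 + 1 + 2 + 7 + 1 + 5 + 6 + 2 + 5 = 30 days.
After the second batch: Gamma(72 + 109, 8 + 30) = Gamma(181, 38).
Predictive mean over a 3-day window = T·E[λ|data] = 3·181/38 = 543/38.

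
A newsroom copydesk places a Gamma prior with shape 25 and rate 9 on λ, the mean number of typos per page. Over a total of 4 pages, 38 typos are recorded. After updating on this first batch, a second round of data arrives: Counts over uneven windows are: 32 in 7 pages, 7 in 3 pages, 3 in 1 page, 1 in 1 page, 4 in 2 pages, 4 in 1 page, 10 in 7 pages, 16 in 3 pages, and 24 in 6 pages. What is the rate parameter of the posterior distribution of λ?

44

Total count 38 over total exposure 4 pages.
After the first batch: Gamma(25 + 38, 9 + 4) = Gamma(63, 13).
Total count: 32 + 7 + 3 + 1 + 4 + 4 + 10 + 16 + 24 = 101.
Total exposure: 7 + 3 + 1 + 1 + 2 + 1 + 7 + 3 + 6 = 31 pages.
After the second batch: Gamma(63 + 101, 13 + 31) = Gamma(164, 44).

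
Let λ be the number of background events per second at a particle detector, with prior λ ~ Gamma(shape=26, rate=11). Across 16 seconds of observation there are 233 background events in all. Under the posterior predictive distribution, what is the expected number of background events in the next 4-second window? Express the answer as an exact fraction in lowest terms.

Total count 233 over total exposure 16 seconds.
The Gamma prior is conjugate for the Poisson rate, so λ | data ~ Gamma(26+233, 11+16) = Gamma(259, 27).
Predictive mean over a 4-second window = T·E[λ|data] = 4·259/27 = 1036/27.

1036/27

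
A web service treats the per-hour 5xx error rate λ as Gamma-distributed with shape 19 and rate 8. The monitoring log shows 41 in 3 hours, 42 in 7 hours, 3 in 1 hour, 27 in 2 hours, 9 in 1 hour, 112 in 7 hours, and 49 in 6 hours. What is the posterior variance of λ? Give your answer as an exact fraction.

Total count: 41 + 42 + 3 + 27 + 9 + 112 + 49 = 283.
Total exposure: 3 + 7 + 1 + 2 + 1 + 7 + 6 = 27 hours.
The Gamma prior is conjugate for the Poisson rate, so λ | data ~ Gamma(19+283, 8+27) = Gamma(302, 35).
Posterior variance = α'/β'² = 302/1225.

302/1225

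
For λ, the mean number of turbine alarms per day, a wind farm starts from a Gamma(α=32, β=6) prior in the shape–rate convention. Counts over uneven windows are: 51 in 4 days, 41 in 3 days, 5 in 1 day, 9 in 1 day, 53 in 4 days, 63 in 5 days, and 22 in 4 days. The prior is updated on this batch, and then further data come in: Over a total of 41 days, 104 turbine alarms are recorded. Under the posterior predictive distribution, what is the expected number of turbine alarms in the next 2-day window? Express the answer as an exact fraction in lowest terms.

Total count: 51 + 41 + 5 + 9 + 53 + 63 + 22 = 244.
Total exposure: 4 + 3 + 1 + 1 + 4 + 5 + 4 = 22 days.
After the first batch: Gamma(32 + 244, 6 + 22) = Gamma(276, 28).
Total count 104 over total exposure 41 days.
After the second batch: Gamma(276 + 104, 28 + 41) = Gamma(380, 69).
Predictive mean over a 2-day window = T·E[λ|data] = 2·380/69 = 760/69.

760/69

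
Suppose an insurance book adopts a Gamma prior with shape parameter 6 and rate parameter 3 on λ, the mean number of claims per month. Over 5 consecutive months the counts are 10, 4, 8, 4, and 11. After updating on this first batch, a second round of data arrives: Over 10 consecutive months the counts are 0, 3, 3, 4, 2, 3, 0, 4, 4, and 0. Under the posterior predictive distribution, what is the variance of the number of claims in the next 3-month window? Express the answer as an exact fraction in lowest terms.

77/6

Total count: 10 + 4 + 8 + 4 + 11 = 37.
Total exposure: 5 months.
After the first batch: Gamma(6 + 37, 3 + 5) = Gamma(43, 8).
Total count: 0 + 3 + 3 + 4 + 2 + 3 + 0 + 4 + 4 + 0 = 23.
Total exposure: 10 months.
After the second batch: Gamma(43 + 23, 8 + 10) = Gamma(66, 18).
The posterior predictive for a window of length T is Negative Binomial with variance T·α'·(β'+T)/β'² = 3·66·21/324 = 77/6.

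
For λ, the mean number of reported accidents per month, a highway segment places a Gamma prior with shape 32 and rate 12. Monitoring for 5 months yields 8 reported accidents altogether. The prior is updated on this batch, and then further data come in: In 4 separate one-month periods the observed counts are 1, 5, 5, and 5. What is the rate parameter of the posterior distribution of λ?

21

Total count 8 over total exposure 5 months.
After the first batch: Gamma(32 + 8, 12 + 5) = Gamma(40, 17).
Total count: 1 + 5 + 5 + 5 = 16.
Total exposure: 4 months.
After the second batch: Gamma(40 + 16, 17 + 4) = Gamma(56, 21).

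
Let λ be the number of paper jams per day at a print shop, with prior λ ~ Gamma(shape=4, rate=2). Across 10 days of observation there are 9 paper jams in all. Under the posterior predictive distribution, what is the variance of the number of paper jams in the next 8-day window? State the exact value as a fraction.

130/9

Total count 9 over total exposure 10 days.
The Gamma prior is conjugate for the Poisson rate, so λ | data ~ Gamma(4+9, 2+10) = Gamma(13, 12).
The posterior predictive for a window of length T is Negative Binomial with variance T·α'·(β'+T)/β'² = 8·13·20/144 = 130/9.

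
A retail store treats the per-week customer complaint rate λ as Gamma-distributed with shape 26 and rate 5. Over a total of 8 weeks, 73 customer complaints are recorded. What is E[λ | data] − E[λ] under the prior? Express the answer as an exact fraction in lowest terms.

157/65

Total count 73 over total exposure 8 weeks.
Posterior: α' = 26 + 73 = 99, β' = 5 + 8 = 13.
Posterior mean = 99/13 = 99/13; prior mean = 26/5 = 26/5. Difference = 99/13 − 26/5 = 157/65.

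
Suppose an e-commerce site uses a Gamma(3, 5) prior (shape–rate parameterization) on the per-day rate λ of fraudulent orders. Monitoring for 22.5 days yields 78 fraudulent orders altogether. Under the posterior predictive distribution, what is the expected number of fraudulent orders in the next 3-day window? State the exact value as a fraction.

Total count 78 over total exposure 22.5 days.
Posterior: α' = 3 + 78 = 81, β' = 5 + 22.5 = 55/2.
Predictive mean over a 3-day window = T·E[λ|data] = 3·81/(55/2) = 486/55.

486/55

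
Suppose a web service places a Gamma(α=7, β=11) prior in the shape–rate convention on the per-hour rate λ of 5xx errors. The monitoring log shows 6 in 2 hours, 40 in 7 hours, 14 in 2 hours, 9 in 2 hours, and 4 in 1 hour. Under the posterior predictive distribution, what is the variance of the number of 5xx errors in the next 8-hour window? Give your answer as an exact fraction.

Total count: 6 + 40 + 14 + 9 + 4 = 73.
Total exposure: 2 + 7 + 2 + 2 + 1 = 14 hours.
Conjugate update: add total count to the shape and total exposure to the rate, giving Gamma(80, 25).
The posterior predictive for a window of length T is Negative Binomial with variance T·α'·(β'+T)/β'² = 8·80·33/625 = 4224/125.

4224/125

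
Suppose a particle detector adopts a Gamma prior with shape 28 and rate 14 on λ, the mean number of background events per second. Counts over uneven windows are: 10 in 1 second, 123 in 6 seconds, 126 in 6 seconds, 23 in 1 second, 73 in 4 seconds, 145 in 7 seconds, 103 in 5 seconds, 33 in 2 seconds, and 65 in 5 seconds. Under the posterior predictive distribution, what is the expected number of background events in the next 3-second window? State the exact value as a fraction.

729/17

Total count: 10 + 123 + 126 + 23 + 73 + 145 + 103 + 33 + 65 = 701.
Total exposure: 1 + 6 + 6 + 1 + 4 + 7 + 5 + 2 + 5 = 37 seconds.
The Gamma prior is conjugate for the Poisson rate, so λ | data ~ Gamma(28+701, 14+37) = Gamma(729, 51).
Predictive mean over a 3-second window = T·E[λ|data] = 3·729/51 = 729/17.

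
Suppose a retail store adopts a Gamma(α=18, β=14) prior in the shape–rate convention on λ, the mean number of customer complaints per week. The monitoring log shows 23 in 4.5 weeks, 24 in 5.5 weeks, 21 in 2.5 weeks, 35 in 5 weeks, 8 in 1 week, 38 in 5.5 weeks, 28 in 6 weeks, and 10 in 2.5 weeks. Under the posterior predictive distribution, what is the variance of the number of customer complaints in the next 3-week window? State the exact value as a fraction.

13530/961

Total count: 23 + 24 + 21 + 35 + 8 + 38 + 28 + 10 = 187.
Total exposure: 4.5 + 5.5 + 2.5 + 5 + 1 + 5.5 + 6 + 2.5 = 32.5 weeks.
Conjugate update: add total count to the shape and total exposure to the rate, giving Gamma(205, 93/2).
The posterior predictive for a window of length T is Negative Binomial with variance T·α'·(β'+T)/β'² = 3·205·(99/2)/(8649/4) = 13530/961.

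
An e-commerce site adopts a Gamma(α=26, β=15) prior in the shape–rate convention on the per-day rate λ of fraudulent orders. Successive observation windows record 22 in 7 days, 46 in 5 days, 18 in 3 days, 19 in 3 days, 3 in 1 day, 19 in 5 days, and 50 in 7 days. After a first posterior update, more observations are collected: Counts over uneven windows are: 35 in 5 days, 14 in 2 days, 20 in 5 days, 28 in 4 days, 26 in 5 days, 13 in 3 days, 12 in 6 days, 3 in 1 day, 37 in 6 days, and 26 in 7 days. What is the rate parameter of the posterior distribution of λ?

Total count: 22 + 46 + 18 + 19 + 3 + 19 + 50 = 177.
Total exposure: 7 + 5 + 3 + 3 + 1 + 5 + 7 = 31 days.
After the first batch: Gamma(26 + 177, 15 + 31) = Gamma(203, 46).
Total count: 35 + 14 + 20 + 28 + 26 + 13 + 12 + 3 + 37 + 26 = 214.
Total exposure: 5 + 2 + 5 + 4 + 5 + 3 + 6 + 1 + 6 + 7 = 44 days.
After the second batch: Gamma(203 + 214, 46 + 44) = Gamma(417, 90).

90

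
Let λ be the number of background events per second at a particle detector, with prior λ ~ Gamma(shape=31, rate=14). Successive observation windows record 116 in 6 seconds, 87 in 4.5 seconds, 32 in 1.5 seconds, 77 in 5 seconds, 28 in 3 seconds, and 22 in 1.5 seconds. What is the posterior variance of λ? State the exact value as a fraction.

1572/5041

Total count: 116 + 87 + 32 + 77 + 28 + 22 = 362.
Total exposure: 6 + 4.5 + 1.5 + 5 + 3 + 1.5 = 21.5 seconds.
The Gamma prior is conjugate for the Poisson rate, so λ | data ~ Gamma(31+362, 14+21.5) = Gamma(393, 71/2).
Posterior variance = α'/β'² = 393/(5041/4) = 1572/5041.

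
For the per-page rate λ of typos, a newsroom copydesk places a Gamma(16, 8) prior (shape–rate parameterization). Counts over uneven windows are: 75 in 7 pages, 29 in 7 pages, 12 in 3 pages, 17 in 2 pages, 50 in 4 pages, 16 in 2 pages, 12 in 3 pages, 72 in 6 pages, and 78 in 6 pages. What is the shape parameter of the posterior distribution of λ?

377

Total count: 75 + 29 + 12 + 17 + 50 + 16 + 12 + 72 + 78 = 361.
Total exposure: 7 + 7 + 3 + 2 + 4 + 2 + 3 + 6 + 6 = 40 pages.
Posterior: α' = 16 + 361 = 377, β' = 8 + 40 = 48.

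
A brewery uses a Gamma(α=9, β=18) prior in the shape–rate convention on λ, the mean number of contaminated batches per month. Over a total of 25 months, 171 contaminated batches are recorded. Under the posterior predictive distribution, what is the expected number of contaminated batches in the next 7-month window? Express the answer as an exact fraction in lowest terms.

1260/43

Total count 171 over total exposure 25 months.
Gamma(α, β) with Poisson data over total exposure Σt gives posterior Gamma(α+Σx, β+Σt) = Gamma(180, 43).
Predictive mean over a 7-month window = T·E[λ|data] = 7·180/43 = 1260/43.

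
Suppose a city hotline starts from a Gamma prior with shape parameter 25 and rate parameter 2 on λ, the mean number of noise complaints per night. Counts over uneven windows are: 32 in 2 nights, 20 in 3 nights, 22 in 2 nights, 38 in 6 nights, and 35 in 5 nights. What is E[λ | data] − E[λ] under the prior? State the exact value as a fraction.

Total count: 32 + 20 + 22 + 38 + 35 = 147.
Total exposure: 2 + 3 + 2 + 6 + 5 = 18 nights.
Conjugate update: add total count to the shape and total exposure to the rate, giving Gamma(172, 20).
Posterior mean = 172/20 = 43/5; prior mean = 25/2 = 25/2. Difference = 43/5 − 25/2 = -39/10.

-39/10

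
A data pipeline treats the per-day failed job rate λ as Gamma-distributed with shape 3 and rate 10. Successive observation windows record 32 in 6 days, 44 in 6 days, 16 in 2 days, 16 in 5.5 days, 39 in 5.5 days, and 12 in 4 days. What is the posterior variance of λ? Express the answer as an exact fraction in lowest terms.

18/169

Total count: 32 + 44 + 16 + 16 + 39 + 12 = 159.
Total exposure: 6 + 6 + 2 + 5.5 + 5.5 + 4 = 29 days.
The Gamma prior is conjugate for the Poisson rate, so λ | data ~ Gamma(3+159, 10+29) = Gamma(162, 39).
Posterior variance = α'/β'² = 162/1521 = 18/169.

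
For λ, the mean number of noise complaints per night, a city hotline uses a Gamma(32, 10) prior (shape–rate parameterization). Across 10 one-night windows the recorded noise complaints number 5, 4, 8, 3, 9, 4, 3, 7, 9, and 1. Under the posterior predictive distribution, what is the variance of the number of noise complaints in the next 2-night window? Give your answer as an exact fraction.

Total count: 5 + 4 + 8 + 3 + 9 + 4 + 3 + 7 + 9 + 1 = 53.
Total exposure: 10 nights.
By Gamma–Poisson conjugacy, the posterior is Gamma(α + Σx, β + Σt) = Gamma(32 + 53, 10 + 10) = Gamma(85, 20).
The posterior predictive for a window of length T is Negative Binomial with variance T·α'·(β'+T)/β'² = 2·85·22/400 = 187/20.

187/20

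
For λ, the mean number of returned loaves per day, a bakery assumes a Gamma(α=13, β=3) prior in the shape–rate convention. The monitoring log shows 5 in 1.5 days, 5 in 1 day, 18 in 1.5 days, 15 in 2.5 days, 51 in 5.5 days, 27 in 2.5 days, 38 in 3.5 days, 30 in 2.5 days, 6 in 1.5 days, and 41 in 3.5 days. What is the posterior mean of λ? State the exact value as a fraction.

166/19

Total count: 5 + 5 + 18 + 15 + 51 + 27 + 38 + 30 + 6 + 41 = 236.
Total exposure: 1.5 + 1 + 1.5 + 2.5 + 5.5 + 2.5 + 3.5 + 2.5 + 1.5 + 3.5 = 25.5 days.
Posterior: α' = 13 + 236 = 249, β' = 3 + 25.5 = 57/2.
Posterior mean = α'/β' = 249/(57/2) = 166/19.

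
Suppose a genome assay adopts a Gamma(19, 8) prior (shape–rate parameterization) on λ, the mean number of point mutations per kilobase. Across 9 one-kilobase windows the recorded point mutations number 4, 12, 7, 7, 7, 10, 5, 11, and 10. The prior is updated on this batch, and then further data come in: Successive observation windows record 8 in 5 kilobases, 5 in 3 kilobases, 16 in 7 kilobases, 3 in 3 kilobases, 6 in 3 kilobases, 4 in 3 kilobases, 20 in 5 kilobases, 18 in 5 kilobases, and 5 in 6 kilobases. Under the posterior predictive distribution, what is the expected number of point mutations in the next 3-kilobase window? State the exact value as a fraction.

Total count: 4 + 12 + 7 + 7 + 7 + 10 + 5 + 11 + 10 = 73.
Total exposure: 9 kilobases.
After the first batch: Gamma(19 + 73, 8 + 9) = Gamma(92, 17).
Total count: 8 + 5 + 16 + 3 + 6 + 4 + 20 + 18 + 5 = 85.
Total exposure: 5 + 3 + 7 + 3 + 3 + 3 + 5 + 5 + 6 = 40 kilobases.
After the second batch: Gamma(92 + 85, 17 + 40) = Gamma(177, 57).
Predictive mean over a 3-kilobase window = T·E[λ|data] = 3·177/57 = 177/19.

177/19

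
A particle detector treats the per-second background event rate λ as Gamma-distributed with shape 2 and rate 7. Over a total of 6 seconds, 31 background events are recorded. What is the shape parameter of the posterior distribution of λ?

33

Total count 31 over total exposure 6 seconds.
Gamma(α, β) with Poisson data over total exposure Σt gives posterior Gamma(α+Σx, β+Σt) = Gamma(33, 13).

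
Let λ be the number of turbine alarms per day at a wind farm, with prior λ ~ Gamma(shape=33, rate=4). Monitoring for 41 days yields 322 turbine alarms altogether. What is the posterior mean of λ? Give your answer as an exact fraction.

Total count 322 over total exposure 41 days.
By Gamma–Poisson conjugacy, the posterior is Gamma(α + Σx, β + Σt) = Gamma(33 + 322, 4 + 41) = Gamma(355, 45).
Posterior mean = α'/β' = 355/45 = 71/9.

71/9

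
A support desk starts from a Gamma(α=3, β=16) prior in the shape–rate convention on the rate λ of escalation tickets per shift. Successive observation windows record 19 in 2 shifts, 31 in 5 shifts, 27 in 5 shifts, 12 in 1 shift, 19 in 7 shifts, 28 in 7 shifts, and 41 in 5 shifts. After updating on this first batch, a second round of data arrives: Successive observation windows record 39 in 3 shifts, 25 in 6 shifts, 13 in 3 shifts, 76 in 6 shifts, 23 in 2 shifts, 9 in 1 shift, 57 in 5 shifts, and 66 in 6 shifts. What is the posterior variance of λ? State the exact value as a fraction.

Total count: 19 + 31 + 27 + 12 + 19 + 28 + 41 = 177.
Total exposure: 2 + 5 + 5 + 1 + 7 + 7 + 5 = 32 shifts.
After the first batch: Gamma(3 + 177, 16 + 32) = Gamma(180, 48).
Total count: 39 + 25 + 13 + 76 + 23 + 9 + 57 + 66 = 308.
Total exposure: 3 + 6 + 3 + 6 + 2 + 1 + 5 + 6 = 32 shifts.
After the second batch: Gamma(180 + 308, 48 + 32) = Gamma(488, 80).
Posterior variance = α'/β'² = 488/6400 = 61/800.

61/800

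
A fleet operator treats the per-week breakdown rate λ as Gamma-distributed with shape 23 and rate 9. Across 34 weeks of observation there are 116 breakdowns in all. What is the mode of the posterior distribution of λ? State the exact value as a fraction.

Total count 116 over total exposure 34 weeks.
By Gamma–Poisson conjugacy, the posterior is Gamma(α + Σx, β + Σt) = Gamma(23 + 116, 9 + 34) = Gamma(139, 43).
Posterior mode = (α'−1)/β' = 138/43.

138/43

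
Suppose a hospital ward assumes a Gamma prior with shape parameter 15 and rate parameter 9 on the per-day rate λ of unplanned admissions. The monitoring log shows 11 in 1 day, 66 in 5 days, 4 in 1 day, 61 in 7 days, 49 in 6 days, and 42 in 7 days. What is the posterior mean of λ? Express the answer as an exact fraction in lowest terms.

Total count: 11 + 66 + 4 + 61 + 49 + 42 = 233.
Total exposure: 1 + 5 + 1 + 7 + 6 + 7 = 27 days.
Conjugate update: add total count to the shape and total exposure to the rate, giving Gamma(248, 36).
Posterior mean = α'/β' = 248/36 = 62/9.

62/9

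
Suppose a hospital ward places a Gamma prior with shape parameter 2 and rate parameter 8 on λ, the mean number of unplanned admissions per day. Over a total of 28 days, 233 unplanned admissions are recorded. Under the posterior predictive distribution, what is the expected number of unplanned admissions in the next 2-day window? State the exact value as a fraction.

235/18

Total count 233 over total exposure 28 days.
Conjugate update: add total count to the shape and total exposure to the rate, giving Gamma(235, 36).
Predictive mean over a 2-day window = T·E[λ|data] = 2·235/36 = 235/18.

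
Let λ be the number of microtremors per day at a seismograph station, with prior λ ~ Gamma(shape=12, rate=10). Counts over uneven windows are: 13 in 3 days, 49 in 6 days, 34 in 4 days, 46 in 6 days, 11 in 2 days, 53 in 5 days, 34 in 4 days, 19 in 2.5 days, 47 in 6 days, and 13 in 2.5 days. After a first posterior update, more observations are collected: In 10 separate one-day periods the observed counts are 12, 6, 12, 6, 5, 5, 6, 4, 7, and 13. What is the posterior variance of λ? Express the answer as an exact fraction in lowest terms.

Total count: 13 + 49 + 34 + 46 + 11 + 53 + 34 + 19 + 47 + 13 = 319.
Total exposure: 3 + 6 + 4 + 6 + 2 + 5 + 4 + 2.5 + 6 + 2.5 = 41 days.
After the first batch: Gamma(12 + 319, 10 + 41) = Gamma(331, 51).
Total count: 12 + 6 + 12 + 6 + 5 + 5 + 6 + 4 + 7 + 13 = 76.
Total exposure: 10 days.
After the second batch: Gamma(331 + 76, 51 + 10) = Gamma(407, 61).
Posterior variance = α'/β'² = 407/3721.

407/3721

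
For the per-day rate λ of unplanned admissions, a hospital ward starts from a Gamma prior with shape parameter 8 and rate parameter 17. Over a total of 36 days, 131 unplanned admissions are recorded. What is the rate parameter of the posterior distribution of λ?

53

Total count 131 over total exposure 36 days.
Conjugate update: add total count to the shape and total exposure to the rate, giving Gamma(139, 53).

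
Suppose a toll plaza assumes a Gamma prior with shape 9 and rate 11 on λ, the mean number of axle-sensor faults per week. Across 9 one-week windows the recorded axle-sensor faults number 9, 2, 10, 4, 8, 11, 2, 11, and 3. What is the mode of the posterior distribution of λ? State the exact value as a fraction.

Total count: 9 + 2 + 10 + 4 + 8 + 11 + 2 + 11 + 3 = 60.
Total exposure: 9 weeks.
Gamma(α, β) with Poisson data over total exposure Σt gives posterior Gamma(α+Σx, β+Σt) = Gamma(69, 20).
Posterior mode = (α'−1)/β' = 68/20 = 17/5.

17/5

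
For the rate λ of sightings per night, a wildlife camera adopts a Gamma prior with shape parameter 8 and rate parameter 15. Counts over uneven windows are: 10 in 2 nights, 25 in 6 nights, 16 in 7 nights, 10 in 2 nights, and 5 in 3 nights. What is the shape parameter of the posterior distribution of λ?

Total count: 10 + 25 + 16 + 10 + 5 = 66.
Total exposure: 2 + 6 + 7 + 2 + 3 = 20 nights.
Gamma(α, β) with Poisson data over total exposure Σt gives posterior Gamma(α+Σx, β+Σt) = Gamma(74, 35).

74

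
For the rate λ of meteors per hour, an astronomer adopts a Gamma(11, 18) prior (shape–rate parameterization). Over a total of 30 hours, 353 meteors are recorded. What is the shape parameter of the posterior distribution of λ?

364

Total count 353 over total exposure 30 hours.
By Gamma–Poisson conjugacy, the posterior is Gamma(α + Σx, β + Σt) = Gamma(11 + 353, 18 + 30) = Gamma(364, 48).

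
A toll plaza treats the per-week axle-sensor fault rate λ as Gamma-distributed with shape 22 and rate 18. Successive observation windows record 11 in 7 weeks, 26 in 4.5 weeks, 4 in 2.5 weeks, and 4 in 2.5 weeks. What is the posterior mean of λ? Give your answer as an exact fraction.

Total count: 11 + 26 + 4 + 4 = 45.
Total exposure: 7 + 4.5 + 2.5 + 2.5 = 16.5 weeks.
Posterior: α' = 22 + 45 = 67, β' = 18 + 16.5 = 69/2.
Posterior mean = α'/β' = 67/(69/2) = 134/69.

134/69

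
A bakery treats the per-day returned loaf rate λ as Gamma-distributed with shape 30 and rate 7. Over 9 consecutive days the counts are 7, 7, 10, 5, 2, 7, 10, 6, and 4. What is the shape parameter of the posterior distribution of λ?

Total count: 7 + 7 + 10 + 5 + 2 + 7 + 10 + 6 + 4 = 58.
Total exposure: 9 days.
By Gamma–Poisson conjugacy, the posterior is Gamma(α + Σx, β + Σt) = Gamma(30 + 58, 7 + 9) = Gamma(88, 16).

88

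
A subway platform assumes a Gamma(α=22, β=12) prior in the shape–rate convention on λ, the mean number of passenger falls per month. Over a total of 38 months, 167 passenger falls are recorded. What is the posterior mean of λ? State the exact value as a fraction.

Total count 167 over total exposure 38 months.
By Gamma–Poisson conjugacy, the posterior is Gamma(α + Σx, β + Σt) = Gamma(22 + 167, 12 + 38) = Gamma(189, 50).
Posterior mean = α'/β' = 189/50.

189/50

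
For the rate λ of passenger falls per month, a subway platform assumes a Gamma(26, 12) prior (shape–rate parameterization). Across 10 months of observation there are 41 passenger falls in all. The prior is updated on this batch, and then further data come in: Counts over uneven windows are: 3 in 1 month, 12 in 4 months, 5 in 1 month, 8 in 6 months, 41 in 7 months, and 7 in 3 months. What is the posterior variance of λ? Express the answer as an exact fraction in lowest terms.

13/176

Total count 41 over total exposure 10 months.
After the first batch: Gamma(26 + 41, 12 + 10) = Gamma(67, 22).
Total count: 3 + 12 + 5 + 8 + 41 + 7 = 76.
Total exposure: 1 + 4 + 1 + 6 + 7 + 3 = 22 months.
After the second batch: Gamma(67 + 76, 22 + 22) = Gamma(143, 44).
Posterior variance = α'/β'² = 143/1936 = 13/176.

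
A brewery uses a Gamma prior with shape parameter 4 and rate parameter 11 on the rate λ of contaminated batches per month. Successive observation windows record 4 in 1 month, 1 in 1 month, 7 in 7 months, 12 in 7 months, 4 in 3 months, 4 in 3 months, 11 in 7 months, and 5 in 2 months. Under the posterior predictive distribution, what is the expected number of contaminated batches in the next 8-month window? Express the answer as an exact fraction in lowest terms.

208/21

Total count: 4 + 1 + 7 + 12 + 4 + 4 + 11 + 5 = 48.
Total exposure: 1 + 1 + 7 + 7 + 3 + 3 + 7 + 2 = 31 months.
The Gamma prior is conjugate for the Poisson rate, so λ | data ~ Gamma(4+48, 11+31) = Gamma(52, 42).
Predictive mean over an 8-month window = T·E[λ|data] = 8·52/42 = 208/21.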